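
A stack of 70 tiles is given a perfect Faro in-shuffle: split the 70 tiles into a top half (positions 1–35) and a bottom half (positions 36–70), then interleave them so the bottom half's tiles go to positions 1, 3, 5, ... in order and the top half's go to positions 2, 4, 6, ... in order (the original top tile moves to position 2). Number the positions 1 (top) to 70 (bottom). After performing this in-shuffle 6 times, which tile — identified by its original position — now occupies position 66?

21

Work backwards from position 66, undoing one in-shuffle at a time:
66 ← 33 ← 52 ← 26 ← 13 ← 42 ← 21
So the tile now at position 66 started at position 21.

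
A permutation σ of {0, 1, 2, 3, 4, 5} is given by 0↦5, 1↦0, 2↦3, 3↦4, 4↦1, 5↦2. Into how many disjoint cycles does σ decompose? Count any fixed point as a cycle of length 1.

1

Cycle decomposition: (0 5 2 3 4 1).
1 cycle.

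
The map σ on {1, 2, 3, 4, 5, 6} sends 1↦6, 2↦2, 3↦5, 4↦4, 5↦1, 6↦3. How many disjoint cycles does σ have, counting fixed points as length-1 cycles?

3

Cycle decomposition: (1 6 3 5) (2) (4).
3 cycles.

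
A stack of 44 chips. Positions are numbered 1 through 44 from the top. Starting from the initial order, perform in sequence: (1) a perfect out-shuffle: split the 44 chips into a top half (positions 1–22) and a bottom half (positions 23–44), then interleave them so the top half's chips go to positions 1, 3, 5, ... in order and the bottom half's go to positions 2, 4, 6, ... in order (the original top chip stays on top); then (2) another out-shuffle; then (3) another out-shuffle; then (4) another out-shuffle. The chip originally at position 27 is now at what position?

30

Track the chip from position 27 forward through each operation:
  after op 1 (out-shuffle): 27 → 10
  after op 2 (out-shuffle): 10 → 19
  after op 3 (out-shuffle): 19 → 37
  after op 4 (out-shuffle): 37 → 30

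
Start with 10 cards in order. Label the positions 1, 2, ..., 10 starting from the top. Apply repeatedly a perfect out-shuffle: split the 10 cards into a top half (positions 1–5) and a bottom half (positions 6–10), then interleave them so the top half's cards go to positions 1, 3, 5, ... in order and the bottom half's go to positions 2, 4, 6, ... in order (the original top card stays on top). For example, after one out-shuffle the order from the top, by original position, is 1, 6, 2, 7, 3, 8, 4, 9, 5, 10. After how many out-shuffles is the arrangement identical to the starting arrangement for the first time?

The out-shuffle permutes the 10 positions with cycle lengths [1, 1, 2, 6].
Every card is home exactly when every cycle has completed a whole number of laps, i.e. after lcm(1, 2, 6) = 6 out-shuffles.

6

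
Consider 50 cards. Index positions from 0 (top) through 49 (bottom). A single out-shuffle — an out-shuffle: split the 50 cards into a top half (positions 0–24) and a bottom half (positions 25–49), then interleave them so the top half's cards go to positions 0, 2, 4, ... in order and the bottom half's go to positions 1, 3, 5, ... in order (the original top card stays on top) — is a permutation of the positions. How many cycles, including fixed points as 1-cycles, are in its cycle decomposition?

Trace each unvisited position around until it returns:
(0) (1 2 4 8 16 32 ... len 21) (3 6 12 24 48 47 ... len 21) (7 14 28) (21 42 35) (49)
6 cycles in total.

6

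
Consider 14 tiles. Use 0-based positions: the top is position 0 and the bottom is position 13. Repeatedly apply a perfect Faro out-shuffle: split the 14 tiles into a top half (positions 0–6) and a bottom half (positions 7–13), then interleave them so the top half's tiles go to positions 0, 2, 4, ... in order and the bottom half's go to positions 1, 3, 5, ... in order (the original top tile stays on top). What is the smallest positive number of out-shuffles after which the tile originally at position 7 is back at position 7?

12

Follow position 7 under repeated out-shuffles:
7 → 1 → 2 → 4 → 8 → 3 → 6 → 12 → 11 → 9 → 5 → 10 → 7
It first returns after 12 out-shuffles.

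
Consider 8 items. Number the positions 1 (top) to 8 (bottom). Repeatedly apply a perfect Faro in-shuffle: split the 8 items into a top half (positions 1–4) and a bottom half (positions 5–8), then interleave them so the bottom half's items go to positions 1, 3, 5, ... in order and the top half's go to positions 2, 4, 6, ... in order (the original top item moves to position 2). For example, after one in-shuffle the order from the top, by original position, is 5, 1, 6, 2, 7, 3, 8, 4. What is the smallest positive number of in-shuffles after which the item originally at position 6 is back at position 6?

2

Follow position 6 under repeated in-shuffles:
6 → 3 → 6
It first returns after 2 in-shuffles.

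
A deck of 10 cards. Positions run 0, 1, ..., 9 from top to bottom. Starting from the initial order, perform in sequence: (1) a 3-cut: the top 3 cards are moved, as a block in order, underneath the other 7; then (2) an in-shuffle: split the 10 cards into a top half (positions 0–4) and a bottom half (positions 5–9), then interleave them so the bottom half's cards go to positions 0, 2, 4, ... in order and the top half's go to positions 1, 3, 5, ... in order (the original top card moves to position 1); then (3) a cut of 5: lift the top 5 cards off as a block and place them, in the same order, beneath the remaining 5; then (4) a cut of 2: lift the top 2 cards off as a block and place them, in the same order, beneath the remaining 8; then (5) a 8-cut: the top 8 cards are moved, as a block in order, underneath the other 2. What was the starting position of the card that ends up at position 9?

0

Undo the operations in reverse order, starting from position 9:
  undo op 5 (cut 8): 9 ← 7
  undo op 4 (cut 2): 7 ← 9
  undo op 3 (cut 5): 9 ← 4
  undo op 2 (in-shuffle, from bottom half): 4 ← 7
  undo op 1 (cut 3): 7 ← 0
So the card at position 9 came from original position 0.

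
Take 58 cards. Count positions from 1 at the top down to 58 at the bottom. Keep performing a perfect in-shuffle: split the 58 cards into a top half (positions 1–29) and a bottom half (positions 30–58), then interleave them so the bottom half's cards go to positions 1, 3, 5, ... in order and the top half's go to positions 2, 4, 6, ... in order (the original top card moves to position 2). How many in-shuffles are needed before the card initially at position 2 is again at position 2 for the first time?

58

Follow position 2 under repeated in-shuffles:
2 → 4 → 8 → 16 → 32 → 5 → 10 → 20 → ... → 2 (length 58)
It first returns after 58 in-shuffles.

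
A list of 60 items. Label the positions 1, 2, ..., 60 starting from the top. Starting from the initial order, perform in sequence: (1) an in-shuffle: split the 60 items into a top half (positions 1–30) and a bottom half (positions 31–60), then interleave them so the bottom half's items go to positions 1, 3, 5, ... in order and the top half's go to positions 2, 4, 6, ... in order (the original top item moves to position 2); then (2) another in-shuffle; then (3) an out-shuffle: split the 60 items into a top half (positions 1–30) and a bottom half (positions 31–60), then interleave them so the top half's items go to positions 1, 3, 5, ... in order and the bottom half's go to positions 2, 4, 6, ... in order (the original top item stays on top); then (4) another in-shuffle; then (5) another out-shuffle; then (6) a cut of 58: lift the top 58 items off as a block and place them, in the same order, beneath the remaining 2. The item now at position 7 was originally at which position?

42

Undo the operations in reverse order, starting from position 7:
  undo op 6 (cut 58): 7 ← 5
  undo op 5 (out-shuffle, from top half): 5 ← 3
  undo op 4 (in-shuffle, from bottom half): 3 ← 32
  undo op 3 (out-shuffle, from bottom half): 32 ← 46
  undo op 2 (in-shuffle, from top half): 46 ← 23
  undo op 1 (in-shuffle, from bottom half): 23 ← 42
So the item at position 7 came from original position 42.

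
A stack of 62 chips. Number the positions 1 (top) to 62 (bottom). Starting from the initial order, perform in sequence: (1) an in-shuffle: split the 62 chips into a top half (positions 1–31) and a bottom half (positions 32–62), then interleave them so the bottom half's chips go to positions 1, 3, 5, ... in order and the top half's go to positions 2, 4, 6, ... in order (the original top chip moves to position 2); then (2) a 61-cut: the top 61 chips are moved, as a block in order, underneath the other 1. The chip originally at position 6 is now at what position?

13

Track the chip from position 6 forward through each operation:
  after op 1 (in-shuffle): 6 → 12
  after op 2 (cut 61): 12 → 13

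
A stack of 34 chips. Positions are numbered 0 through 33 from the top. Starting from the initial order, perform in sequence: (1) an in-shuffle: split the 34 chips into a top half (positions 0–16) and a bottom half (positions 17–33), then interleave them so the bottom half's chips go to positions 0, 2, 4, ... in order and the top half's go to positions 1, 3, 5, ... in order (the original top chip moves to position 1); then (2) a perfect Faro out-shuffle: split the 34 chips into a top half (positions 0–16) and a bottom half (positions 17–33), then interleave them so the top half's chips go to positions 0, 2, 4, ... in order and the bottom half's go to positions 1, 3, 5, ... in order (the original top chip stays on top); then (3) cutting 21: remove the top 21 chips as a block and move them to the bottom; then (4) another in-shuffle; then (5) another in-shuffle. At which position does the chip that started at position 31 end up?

11

Track the chip from position 31 forward through each operation:
  after op 1 (in-shuffle): 31 → 28
  after op 2 (out-shuffle): 28 → 23
  after op 3 (cut 21): 23 → 2
  after op 4 (in-shuffle): 2 → 5
  after op 5 (in-shuffle): 5 → 11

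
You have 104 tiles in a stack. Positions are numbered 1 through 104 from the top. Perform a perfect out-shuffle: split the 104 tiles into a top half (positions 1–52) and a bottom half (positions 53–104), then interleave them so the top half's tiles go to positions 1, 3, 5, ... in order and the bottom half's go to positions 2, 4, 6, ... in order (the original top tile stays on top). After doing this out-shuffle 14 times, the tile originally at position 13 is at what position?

85

Track position through each out-shuffle: 13 → 25 → 49 → 97 → 90 → ... (continuing for 14 shuffles total) → 85.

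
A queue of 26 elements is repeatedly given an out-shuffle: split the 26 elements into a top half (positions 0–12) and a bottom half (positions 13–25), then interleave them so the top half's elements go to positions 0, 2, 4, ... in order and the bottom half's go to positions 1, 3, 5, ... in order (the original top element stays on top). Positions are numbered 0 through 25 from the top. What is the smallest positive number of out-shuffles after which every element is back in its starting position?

20

The out-shuffle permutes the 26 positions with cycle lengths [1, 1, 4, 20].
Every element is home exactly when every cycle has completed a whole number of laps, i.e. after lcm(1, 4, 20) = 20 out-shuffles.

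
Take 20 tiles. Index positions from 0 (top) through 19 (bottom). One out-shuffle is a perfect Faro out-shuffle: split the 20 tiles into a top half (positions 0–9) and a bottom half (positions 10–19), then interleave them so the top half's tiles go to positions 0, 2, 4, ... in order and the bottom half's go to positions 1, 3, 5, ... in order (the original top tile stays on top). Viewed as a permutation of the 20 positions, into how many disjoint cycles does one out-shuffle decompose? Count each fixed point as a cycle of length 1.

Trace each unvisited position around until it returns:
(0) (1 2 4 8 16 13 ... len 18) (19)
3 cycles in total.

3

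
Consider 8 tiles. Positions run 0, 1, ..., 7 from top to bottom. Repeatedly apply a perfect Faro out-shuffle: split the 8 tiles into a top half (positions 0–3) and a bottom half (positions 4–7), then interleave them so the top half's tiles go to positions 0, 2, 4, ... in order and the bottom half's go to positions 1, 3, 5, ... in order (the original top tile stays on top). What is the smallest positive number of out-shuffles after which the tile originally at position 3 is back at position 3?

Follow position 3 under repeated out-shuffles:
3 → 6 → 5 → 3
It first returns after 3 out-shuffles.

3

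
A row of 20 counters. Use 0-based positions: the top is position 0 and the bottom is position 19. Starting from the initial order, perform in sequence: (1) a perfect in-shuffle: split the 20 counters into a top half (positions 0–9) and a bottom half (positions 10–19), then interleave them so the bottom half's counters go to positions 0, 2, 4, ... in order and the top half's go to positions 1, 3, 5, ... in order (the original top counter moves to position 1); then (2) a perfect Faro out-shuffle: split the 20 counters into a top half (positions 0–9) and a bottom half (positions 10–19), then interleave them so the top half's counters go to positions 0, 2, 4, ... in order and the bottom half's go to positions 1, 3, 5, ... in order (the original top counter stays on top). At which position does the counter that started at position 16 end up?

Track the counter from position 16 forward through each operation:
  after op 1 (in-shuffle): 16 → 12
  after op 2 (out-shuffle): 12 → 5

5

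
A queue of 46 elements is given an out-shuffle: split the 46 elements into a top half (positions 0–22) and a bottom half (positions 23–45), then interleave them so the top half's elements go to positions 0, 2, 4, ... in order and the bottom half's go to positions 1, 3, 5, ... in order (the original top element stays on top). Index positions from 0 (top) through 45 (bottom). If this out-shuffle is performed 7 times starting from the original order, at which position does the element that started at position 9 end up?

27

Track the element's position through each out-shuffle:
9 → 18 → 36 → 27 → 9 → 18 → 36 → 27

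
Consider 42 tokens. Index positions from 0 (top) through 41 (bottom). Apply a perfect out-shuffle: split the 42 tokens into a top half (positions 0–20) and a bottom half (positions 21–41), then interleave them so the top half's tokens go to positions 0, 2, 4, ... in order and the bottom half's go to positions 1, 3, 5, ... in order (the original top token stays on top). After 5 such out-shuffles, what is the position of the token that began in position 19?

34

Track the token's position through each out-shuffle:
19 → 38 → 35 → 29 → 17 → 34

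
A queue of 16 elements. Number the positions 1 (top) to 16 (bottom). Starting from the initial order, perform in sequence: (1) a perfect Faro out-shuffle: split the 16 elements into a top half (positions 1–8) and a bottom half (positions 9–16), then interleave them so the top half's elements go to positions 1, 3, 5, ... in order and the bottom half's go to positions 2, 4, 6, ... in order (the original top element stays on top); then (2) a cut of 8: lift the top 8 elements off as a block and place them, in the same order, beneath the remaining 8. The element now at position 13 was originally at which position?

Undo the operations in reverse order, starting from position 13:
  undo op 2 (cut 8): 13 ← 5
  undo op 1 (out-shuffle, from top half): 5 ← 3
So the element at position 13 came from original position 3.

3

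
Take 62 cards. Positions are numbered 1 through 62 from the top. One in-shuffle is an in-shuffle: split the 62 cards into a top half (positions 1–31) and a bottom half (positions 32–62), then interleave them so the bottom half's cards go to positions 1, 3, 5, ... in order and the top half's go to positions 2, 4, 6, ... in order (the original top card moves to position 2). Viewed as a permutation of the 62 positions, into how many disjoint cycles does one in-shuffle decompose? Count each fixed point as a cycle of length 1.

Trace each unvisited position around until it returns:
(1 2 4 8 16 32) (3 6 12 24 48 33) (5 10 20 40 17 34) (7 14 28 56 49 35) (9 18 36) (11 22 44 25 50 37) (13 26 52 41 19 38) (15 30 60 57 51 39) ... plus 4 more
12 cycles in total.

12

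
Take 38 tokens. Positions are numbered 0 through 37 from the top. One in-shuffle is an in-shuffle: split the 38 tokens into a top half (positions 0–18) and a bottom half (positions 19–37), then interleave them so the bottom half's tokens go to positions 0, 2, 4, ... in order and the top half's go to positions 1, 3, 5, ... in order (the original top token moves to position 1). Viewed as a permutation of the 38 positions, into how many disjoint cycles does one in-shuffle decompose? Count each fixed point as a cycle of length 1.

Trace each unvisited position around until it returns:
(0 1 3 7 15 31 ... len 12) (2 5 11 23 8 17 ... len 12) (6 13 27 16 33 28 ... len 12) (12 25)
4 cycles in total.

4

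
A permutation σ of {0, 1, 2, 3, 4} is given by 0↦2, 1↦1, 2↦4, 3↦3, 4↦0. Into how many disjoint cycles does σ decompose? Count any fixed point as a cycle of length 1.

3

Cycle decomposition: (0 2 4) (1) (3).
3 cycles.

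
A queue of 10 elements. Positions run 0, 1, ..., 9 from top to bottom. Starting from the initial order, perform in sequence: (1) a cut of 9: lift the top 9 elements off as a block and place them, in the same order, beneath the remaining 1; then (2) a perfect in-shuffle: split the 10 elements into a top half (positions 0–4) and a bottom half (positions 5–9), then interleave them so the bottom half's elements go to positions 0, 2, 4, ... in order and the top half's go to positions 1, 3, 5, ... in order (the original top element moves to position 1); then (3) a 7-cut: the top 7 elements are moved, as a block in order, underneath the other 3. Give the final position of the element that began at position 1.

8

Track the element from position 1 forward through each operation:
  after op 1 (cut 9): 1 → 2
  after op 2 (in-shuffle): 2 → 5
  after op 3 (cut 7): 5 → 8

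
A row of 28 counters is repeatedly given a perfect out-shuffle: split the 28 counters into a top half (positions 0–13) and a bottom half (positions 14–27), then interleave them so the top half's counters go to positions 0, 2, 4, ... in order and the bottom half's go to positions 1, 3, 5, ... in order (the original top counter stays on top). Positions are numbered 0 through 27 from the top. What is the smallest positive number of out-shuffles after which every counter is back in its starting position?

18

The out-shuffle permutes the 28 positions with cycle lengths [1, 1, 2, 6, 18].
Every counter is home exactly when every cycle has completed a whole number of laps, i.e. after lcm(1, 2, 6, 18) = 18 out-shuffles.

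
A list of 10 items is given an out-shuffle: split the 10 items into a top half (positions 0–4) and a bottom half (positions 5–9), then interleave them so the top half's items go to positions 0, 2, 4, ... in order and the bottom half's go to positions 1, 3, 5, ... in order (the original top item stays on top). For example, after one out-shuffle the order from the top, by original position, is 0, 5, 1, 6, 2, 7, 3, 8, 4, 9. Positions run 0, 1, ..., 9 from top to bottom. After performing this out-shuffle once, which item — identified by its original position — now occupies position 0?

0

Work backwards from position 0, undoing one out-shuffle at a time:
0 ← 0
So the item now at position 0 started at position 0.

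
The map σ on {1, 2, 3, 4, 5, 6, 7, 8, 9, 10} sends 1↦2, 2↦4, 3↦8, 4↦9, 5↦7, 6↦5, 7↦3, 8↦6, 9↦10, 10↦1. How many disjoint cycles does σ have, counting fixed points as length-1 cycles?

2

Cycle decomposition: (1 2 4 9 10) (3 8 6 5 7).
2 cycles.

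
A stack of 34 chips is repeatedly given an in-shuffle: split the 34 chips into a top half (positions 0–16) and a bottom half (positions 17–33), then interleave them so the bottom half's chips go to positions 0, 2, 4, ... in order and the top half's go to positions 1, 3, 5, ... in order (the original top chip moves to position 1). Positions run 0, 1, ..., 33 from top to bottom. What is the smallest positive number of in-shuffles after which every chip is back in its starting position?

The in-shuffle permutes the 34 positions with cycle lengths [3, 3, 4, 12, 12].
Every chip is home exactly when every cycle has completed a whole number of laps, i.e. after lcm(3, 4, 12) = 12 in-shuffles.

12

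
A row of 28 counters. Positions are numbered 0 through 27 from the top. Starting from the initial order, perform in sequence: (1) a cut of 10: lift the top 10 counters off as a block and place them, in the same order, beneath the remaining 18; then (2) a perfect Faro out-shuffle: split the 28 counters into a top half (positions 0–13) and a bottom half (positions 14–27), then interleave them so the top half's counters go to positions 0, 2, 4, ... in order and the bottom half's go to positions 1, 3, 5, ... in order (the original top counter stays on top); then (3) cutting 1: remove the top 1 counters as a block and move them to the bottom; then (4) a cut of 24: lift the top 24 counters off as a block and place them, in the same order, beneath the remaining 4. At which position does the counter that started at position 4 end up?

20

Track the counter from position 4 forward through each operation:
  after op 1 (cut 10): 4 → 22
  after op 2 (out-shuffle): 22 → 17
  after op 3 (cut 1): 17 → 16
  after op 4 (cut 24): 16 → 20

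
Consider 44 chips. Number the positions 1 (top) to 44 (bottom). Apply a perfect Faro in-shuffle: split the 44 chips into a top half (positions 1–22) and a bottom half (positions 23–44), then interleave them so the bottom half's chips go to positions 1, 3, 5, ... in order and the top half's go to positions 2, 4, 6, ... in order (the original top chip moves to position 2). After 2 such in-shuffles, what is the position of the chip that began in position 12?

Track the chip's position through each in-shuffle:
12 → 24 → 3

3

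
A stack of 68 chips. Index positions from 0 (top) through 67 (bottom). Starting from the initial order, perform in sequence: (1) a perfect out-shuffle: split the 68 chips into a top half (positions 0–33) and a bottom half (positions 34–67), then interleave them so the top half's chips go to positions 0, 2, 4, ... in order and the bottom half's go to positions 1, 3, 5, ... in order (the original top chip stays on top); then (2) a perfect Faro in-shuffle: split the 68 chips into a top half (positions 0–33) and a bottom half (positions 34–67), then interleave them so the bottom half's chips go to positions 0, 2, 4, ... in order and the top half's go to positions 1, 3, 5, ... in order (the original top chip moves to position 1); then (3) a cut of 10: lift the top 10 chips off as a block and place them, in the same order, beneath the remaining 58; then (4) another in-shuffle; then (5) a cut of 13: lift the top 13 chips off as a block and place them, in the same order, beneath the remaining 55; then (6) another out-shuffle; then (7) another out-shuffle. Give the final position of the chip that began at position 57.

13

Track the chip from position 57 forward through each operation:
  after op 1 (out-shuffle): 57 → 47
  after op 2 (in-shuffle): 47 → 26
  after op 3 (cut 10): 26 → 16
  after op 4 (in-shuffle): 16 → 33
  after op 5 (cut 13): 33 → 20
  after op 6 (out-shuffle): 20 → 40
  after op 7 (out-shuffle): 40 → 13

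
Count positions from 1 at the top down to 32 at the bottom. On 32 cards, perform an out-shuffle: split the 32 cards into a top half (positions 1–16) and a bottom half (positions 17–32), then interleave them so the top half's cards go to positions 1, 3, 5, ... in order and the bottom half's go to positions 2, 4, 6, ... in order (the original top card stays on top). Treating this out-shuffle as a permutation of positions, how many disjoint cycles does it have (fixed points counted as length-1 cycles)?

8

Trace each unvisited position around until it returns:
(1) (2 3 5 9 17) (4 7 13 25 18) (6 11 21 10 19) (8 15 29 26 20) (12 23 14 27 22) (16 31 30 28 24) (32)
8 cycles in total.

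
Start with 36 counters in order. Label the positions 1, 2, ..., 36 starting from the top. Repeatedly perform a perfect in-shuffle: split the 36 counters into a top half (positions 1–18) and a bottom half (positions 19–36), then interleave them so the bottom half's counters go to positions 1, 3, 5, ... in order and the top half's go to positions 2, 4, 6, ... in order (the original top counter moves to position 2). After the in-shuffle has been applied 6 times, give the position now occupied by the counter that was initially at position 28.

Track the counter's position through each in-shuffle:
28 → 19 → 1 → 2 → 4 → 8 → 16

16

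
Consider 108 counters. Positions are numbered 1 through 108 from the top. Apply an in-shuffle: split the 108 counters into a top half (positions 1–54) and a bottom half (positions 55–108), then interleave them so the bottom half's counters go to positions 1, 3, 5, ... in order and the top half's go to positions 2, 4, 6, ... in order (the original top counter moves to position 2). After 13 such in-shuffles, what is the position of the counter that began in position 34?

Track position through each in-shuffle: 34 → 68 → 27 → 54 → 108 → ... (continuing for 13 shuffles total) → 33.

33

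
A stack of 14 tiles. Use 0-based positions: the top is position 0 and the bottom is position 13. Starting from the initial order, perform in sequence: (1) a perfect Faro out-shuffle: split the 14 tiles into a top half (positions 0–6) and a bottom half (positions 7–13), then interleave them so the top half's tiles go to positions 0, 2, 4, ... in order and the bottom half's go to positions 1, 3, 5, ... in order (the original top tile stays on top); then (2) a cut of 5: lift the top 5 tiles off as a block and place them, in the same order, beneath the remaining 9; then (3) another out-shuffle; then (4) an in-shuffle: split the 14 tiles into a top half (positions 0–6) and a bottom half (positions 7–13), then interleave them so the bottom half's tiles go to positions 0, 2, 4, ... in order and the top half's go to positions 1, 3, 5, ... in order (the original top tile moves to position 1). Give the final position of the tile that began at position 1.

4

Track the tile from position 1 forward through each operation:
  after op 1 (out-shuffle): 1 → 2
  after op 2 (cut 5): 2 → 11
  after op 3 (out-shuffle): 11 → 9
  after op 4 (in-shuffle): 9 → 4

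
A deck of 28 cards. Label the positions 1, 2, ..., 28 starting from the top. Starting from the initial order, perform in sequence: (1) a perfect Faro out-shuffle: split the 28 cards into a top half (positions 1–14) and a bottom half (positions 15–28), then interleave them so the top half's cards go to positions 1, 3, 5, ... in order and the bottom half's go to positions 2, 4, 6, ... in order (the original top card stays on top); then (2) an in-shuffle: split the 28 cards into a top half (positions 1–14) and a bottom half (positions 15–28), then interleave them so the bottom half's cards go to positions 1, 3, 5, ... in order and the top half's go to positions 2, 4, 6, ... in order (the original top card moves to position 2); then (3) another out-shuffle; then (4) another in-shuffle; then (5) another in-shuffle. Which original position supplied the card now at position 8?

Undo the operations in reverse order, starting from position 8:
  undo op 5 (in-shuffle, from top half): 8 ← 4
  undo op 4 (in-shuffle, from top half): 4 ← 2
  undo op 3 (out-shuffle, from bottom half): 2 ← 15
  undo op 2 (in-shuffle, from bottom half): 15 ← 22
  undo op 1 (out-shuffle, from bottom half): 22 ← 25
So the card at position 8 came from original position 25.

25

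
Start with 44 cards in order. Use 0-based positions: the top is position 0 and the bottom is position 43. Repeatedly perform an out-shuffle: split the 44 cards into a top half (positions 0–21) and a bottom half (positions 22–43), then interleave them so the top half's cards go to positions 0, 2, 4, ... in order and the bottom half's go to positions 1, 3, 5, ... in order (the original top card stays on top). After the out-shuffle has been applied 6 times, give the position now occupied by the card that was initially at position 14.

Track the card's position through each out-shuffle:
14 → 28 → 13 → 26 → 9 → 18 → 36

36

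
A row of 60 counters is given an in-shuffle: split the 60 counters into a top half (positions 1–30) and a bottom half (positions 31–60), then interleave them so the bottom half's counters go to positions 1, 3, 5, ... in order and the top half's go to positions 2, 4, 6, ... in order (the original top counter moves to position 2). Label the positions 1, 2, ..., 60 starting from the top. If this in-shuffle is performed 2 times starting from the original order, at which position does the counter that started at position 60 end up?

Track the counter's position through each in-shuffle:
60 → 59 → 57

57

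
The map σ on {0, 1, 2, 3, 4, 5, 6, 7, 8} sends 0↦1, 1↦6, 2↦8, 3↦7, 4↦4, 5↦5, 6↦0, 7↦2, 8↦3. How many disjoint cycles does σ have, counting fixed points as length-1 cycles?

4

Cycle decomposition: (0 1 6) (2 8 3 7) (4) (5).
4 cycles.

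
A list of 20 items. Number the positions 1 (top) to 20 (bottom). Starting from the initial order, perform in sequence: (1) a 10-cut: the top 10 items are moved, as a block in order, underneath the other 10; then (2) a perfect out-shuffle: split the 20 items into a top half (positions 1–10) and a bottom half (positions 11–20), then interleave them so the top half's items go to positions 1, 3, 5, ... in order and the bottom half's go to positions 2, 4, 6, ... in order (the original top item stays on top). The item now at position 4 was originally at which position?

Undo the operations in reverse order, starting from position 4:
  undo op 2 (out-shuffle, from bottom half): 4 ← 12
  undo op 1 (cut 10): 12 ← 2
So the item at position 4 came from original position 2.

2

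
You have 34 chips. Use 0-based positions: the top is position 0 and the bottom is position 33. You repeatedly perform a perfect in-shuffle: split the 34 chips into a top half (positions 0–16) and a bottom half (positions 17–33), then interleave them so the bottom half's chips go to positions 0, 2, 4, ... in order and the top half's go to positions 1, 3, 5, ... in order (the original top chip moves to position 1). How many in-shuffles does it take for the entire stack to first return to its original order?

12

The in-shuffle permutes the 34 positions with cycle lengths [3, 3, 4, 12, 12].
Every chip is home exactly when every cycle has completed a whole number of laps, i.e. after lcm(3, 4, 12) = 12 in-shuffles.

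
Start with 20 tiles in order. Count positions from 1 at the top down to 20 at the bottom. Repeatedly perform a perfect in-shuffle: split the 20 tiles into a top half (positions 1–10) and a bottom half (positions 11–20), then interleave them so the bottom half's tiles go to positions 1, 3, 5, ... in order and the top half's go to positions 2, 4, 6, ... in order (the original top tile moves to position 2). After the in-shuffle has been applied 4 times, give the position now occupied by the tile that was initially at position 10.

Track the tile's position through each in-shuffle:
10 → 20 → 19 → 17 → 13

13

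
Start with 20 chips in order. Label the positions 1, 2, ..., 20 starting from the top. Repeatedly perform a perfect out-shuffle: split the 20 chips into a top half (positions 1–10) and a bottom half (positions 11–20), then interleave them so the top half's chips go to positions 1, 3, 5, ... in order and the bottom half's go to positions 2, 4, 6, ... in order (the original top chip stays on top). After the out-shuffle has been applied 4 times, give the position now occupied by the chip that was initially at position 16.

13

Track the chip's position through each out-shuffle:
16 → 12 → 4 → 7 → 13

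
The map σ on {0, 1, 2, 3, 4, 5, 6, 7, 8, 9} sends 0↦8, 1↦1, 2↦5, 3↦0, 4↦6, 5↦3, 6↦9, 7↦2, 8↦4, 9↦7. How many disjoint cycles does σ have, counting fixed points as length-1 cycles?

Cycle decomposition: (0 8 4 6 9 7 2 5 3) (1).
2 cycles.

2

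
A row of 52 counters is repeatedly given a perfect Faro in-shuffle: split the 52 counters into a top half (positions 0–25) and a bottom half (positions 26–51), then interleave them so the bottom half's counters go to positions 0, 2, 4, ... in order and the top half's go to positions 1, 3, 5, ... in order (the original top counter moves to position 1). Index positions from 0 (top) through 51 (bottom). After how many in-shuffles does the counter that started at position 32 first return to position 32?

Follow position 32 under repeated in-shuffles:
32 → 12 → 25 → 51 → 50 → 48 → 44 → 36 → ... → 32 (length 52)
It first returns after 52 in-shuffles.

52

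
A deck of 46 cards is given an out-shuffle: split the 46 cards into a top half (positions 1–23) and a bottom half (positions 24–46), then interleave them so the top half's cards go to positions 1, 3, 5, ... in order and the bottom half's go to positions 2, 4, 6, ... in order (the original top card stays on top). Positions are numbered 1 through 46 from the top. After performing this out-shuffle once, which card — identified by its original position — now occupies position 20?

Work backwards from position 20, undoing one out-shuffle at a time:
20 ← 33
So the card now at position 20 started at position 33.

33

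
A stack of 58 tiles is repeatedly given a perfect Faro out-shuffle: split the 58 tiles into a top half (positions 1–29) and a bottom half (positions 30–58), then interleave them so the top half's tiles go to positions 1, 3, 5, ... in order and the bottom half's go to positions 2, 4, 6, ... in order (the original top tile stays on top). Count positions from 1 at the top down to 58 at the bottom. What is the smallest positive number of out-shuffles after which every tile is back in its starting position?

The out-shuffle permutes the 58 positions with cycle lengths [1, 1, 2, 18, 18, 18].
Every tile is home exactly when every cycle has completed a whole number of laps, i.e. after lcm(1, 2, 18) = 18 out-shuffles.

18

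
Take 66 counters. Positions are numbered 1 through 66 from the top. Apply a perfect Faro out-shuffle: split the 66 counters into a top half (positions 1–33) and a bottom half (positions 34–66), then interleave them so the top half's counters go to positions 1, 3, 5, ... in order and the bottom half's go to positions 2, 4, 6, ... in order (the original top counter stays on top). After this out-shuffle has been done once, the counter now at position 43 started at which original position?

22

Work backwards from position 43, undoing one out-shuffle at a time:
43 ← 22
So the counter now at position 43 started at position 22.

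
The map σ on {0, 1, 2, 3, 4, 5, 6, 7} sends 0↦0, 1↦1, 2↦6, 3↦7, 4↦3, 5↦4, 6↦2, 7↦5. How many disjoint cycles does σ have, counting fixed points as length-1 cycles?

4

Cycle decomposition: (0) (1) (2 6) (3 7 5 4).
4 cycles.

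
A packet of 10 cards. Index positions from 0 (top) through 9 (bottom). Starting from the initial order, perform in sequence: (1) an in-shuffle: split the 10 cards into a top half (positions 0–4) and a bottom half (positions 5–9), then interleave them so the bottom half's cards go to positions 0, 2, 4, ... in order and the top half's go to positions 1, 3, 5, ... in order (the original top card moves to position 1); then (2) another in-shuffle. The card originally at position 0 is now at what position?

Track the card from position 0 forward through each operation:
  after op 1 (in-shuffle): 0 → 1
  after op 2 (in-shuffle): 1 → 3

3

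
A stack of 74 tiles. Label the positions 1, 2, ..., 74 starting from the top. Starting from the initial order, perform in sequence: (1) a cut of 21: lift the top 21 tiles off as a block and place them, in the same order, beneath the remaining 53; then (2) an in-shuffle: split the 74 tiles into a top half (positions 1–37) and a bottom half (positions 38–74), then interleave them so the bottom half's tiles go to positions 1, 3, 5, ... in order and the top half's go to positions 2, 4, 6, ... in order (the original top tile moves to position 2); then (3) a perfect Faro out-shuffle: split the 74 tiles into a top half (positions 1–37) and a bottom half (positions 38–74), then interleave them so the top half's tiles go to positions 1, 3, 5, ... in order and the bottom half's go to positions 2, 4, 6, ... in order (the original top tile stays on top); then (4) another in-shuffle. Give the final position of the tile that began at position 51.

Track the tile from position 51 forward through each operation:
  after op 1 (cut 21): 51 → 30
  after op 2 (in-shuffle): 30 → 60
  after op 3 (out-shuffle): 60 → 46
  after op 4 (in-shuffle): 46 → 17

17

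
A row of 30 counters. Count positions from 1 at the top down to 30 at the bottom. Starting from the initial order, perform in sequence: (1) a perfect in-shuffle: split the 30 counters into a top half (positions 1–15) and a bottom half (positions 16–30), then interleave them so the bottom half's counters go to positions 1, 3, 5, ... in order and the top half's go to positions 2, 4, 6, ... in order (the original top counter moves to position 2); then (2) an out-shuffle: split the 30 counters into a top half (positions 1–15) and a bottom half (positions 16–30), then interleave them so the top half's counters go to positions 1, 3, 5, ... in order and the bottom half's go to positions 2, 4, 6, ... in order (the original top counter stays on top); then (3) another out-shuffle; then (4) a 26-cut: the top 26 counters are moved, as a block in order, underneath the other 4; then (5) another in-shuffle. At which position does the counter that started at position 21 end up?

1

Track the counter from position 21 forward through each operation:
  after op 1 (in-shuffle): 21 → 11
  after op 2 (out-shuffle): 11 → 21
  after op 3 (out-shuffle): 21 → 12
  after op 4 (cut 26): 12 → 16
  after op 5 (in-shuffle): 16 → 1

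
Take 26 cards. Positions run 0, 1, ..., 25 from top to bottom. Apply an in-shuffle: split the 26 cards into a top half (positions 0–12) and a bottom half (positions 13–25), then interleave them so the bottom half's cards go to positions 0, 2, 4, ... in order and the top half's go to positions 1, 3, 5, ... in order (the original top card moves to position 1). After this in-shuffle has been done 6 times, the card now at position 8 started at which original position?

Work backwards from position 8, undoing one in-shuffle at a time:
8 ← 17 ← 8 ← 17 ← 8 ← 17 ← 8
So the card now at position 8 started at position 8.

8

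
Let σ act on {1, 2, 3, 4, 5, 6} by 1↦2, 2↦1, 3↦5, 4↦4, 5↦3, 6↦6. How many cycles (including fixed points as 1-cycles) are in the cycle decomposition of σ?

Cycle decomposition: (1 2) (3 5) (4) (6).
4 cycles.

4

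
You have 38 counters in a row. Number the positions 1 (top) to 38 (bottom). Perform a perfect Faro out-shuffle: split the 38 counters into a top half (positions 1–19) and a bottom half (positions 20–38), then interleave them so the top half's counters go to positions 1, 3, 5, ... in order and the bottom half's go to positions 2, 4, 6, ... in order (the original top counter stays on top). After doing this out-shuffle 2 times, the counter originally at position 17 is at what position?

28

Track the counter's position through each out-shuffle:
17 → 33 → 28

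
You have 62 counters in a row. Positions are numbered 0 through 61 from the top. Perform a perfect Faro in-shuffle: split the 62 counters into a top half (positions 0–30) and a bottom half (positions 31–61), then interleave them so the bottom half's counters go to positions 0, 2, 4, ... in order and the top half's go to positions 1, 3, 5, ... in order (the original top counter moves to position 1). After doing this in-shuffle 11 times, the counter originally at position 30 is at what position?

46

Track the counter's position through each in-shuffle:
30 → 61 → 60 → 58 → 54 → 46 → 30 → 61 → 60 → 58 → 54 → 46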